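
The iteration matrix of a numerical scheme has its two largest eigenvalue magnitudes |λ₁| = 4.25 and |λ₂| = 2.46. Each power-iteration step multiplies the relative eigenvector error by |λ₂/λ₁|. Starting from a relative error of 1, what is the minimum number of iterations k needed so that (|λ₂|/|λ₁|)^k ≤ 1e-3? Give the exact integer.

13

|λ₂/λ₁| = 2.46/4.25 = 0.57882
Need k ≥ ln(1e-3) / ln(0.57882) = -6.9078 / -0.5468 ≈ 12.634
Smallest integer k satisfying the bound: 13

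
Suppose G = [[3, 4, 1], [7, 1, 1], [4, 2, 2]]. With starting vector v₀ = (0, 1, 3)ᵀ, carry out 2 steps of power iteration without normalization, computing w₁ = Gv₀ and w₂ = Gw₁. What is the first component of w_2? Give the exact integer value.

w1 = Gv₀ = (7, 4, 8)
w2 = Gw1 = (45, 61, 52)
The requested component of w2 is 45.

45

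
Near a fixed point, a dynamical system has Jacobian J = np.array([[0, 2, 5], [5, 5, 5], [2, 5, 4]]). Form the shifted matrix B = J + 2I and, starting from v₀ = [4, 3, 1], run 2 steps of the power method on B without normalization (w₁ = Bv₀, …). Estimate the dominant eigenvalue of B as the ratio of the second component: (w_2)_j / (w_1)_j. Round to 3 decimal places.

12.217

B = J + 2I has rows (2, 2, 5); (5, 7, 5); (2, 5, 6)
w1 = Bv₀ = (2·4 + 2·3 + 5·1; 5·4 + 7·3 + 5·1; 2·4 + 5·3 + 6·1) = (19, 46, 29)
w2 = Bw1 = (2·19 + 2·46 + 5·29; 5·19 + 7·46 + 5·29; 2·19 + 5·46 + 6·29) = (275, 562, 442)
Ratio: 562/46 = 12.217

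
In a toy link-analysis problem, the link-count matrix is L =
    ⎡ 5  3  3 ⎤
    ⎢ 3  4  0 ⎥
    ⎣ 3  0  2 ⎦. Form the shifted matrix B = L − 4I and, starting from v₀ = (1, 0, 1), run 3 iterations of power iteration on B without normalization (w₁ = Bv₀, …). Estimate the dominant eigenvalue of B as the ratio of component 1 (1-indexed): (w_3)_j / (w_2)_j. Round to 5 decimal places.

B = L − 4I has rows (1, 3, 3); (3, 0, 0); (3, 0, -2)
w1 = Bv₀ = (4, 3, 1)
w2 = Bw1 = (16, 12, 10)
w3 = Bw2 = (82, 48, 28)
Ratio: 82/16 = 5.12500

μ ≈ 5.12500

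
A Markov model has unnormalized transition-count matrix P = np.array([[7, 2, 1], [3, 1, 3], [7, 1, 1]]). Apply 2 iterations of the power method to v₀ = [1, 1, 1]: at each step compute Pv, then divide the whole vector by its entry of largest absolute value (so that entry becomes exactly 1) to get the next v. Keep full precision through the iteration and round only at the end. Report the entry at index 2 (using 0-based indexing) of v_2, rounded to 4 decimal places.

0.9247

Pv0 = (10.00000, 7.00000, 9.00000); divide by 10.00000 → v1 = (1.00000, 0.70000, 0.90000)
Pv1 = (9.30000, 6.40000, 8.60000); divide by 9.30000 → v2 = (1.00000, 0.68817, 0.92473)
Requested entry of v2: 86/93 = 0.9247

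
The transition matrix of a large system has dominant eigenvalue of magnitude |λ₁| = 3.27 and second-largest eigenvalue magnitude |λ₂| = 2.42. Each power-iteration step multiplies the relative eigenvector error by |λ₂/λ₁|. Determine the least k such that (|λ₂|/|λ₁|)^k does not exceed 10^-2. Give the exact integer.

16

|λ₂/λ₁| = 2.42/3.27 = 0.74006
Need k ≥ ln(10^-2) / ln(0.74006) = -4.6052 / -0.3010 ≈ 15.298
Smallest integer k satisfying the bound: 16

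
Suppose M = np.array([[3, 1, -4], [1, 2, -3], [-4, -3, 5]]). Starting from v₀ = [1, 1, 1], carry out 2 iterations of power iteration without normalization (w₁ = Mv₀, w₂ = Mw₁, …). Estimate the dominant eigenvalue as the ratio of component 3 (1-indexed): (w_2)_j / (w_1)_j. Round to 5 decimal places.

w1 = Mv₀ = (3·1 + 1·1 + (-4)·1; 1·1 + 2·1 + (-3)·1; (-4)·1 + (-3)·1 + 5·1) = (0, 0, -2)
w2 = Mw1 = (3·0 + 1·0 + (-4)·(-2); 1·0 + 2·0 + (-3)·(-2); (-4)·0 + (-3)·0 + 5·(-2)) = (8, 6, -10)
Ratio at component: -10 / -2 = 5.00000

5.00000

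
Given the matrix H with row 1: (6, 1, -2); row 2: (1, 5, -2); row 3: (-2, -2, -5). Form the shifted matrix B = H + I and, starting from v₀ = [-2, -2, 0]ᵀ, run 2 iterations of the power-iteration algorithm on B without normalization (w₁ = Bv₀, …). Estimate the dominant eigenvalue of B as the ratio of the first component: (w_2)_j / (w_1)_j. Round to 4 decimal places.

B = H + I has rows (7, 1, -2); (1, 6, -2); (-2, -2, -4)
w1 = Bv₀ = (7·(-2) + 1·(-2) + (-2)·0; 1·(-2) + 6·(-2) + (-2)·0; (-2)·(-2) + (-2)·(-2) + (-4)·0) = (-16, -14, 8)
w2 = Bw1 = (7·(-16) + 1·(-14) + (-2)·8; 1·(-16) + 6·(-14) + (-2)·8; (-2)·(-16) + (-2)·(-14) + (-4)·8) = (-142, -116, 28)
Ratio: -142/-16 = 8.8750

μ ≈ 8.8750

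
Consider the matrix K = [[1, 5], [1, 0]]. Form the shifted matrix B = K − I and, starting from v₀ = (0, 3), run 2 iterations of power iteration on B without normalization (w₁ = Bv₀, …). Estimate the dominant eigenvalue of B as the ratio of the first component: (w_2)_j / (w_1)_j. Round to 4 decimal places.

-1.0000

B = K − I has rows (0, 5); (1, -1)
w1 = Bv₀ = (0·0 + 5·3; 1·0 + (-1)·3) = (15, -3)
w2 = Bw1 = (0·15 + 5·(-3); 1·15 + (-1)·(-3)) = (-15, 18)
Ratio: -15/15 = -1.0000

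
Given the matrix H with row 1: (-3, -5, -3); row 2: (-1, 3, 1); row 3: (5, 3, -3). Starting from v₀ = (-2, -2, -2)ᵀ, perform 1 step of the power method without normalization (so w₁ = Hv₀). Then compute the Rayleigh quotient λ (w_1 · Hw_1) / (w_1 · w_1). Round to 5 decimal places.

w1 = Hv₀ = ((-3)·(-2) + (-5)·(-2) + (-3)·(-2); (-1)·(-2) + 3·(-2) + 1·(-2); 5·(-2) + 3·(-2) + (-3)·(-2)) = (22, -6, -10)
Hw1 = (-6, -50, 122)
w1·Hw1 = 22·(-6) + (-6)·(-50) + (-10)·122 = -1052; w1·w1 = 22·22 + (-6)·(-6) + (-10)·(-10) = 620
λ ≈ -1052/620 = -1.69677

-1.69677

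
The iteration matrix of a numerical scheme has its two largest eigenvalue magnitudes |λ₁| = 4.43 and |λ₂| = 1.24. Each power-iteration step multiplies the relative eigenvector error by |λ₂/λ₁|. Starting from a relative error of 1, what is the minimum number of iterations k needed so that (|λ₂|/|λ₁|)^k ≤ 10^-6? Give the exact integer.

11

|λ₂/λ₁| = 1.24/4.43 = 0.27991
Need k ≥ ln(10^-6) / ln(0.27991) = -13.8155 / -1.2733 ≈ 10.850
Smallest integer k satisfying the bound: 11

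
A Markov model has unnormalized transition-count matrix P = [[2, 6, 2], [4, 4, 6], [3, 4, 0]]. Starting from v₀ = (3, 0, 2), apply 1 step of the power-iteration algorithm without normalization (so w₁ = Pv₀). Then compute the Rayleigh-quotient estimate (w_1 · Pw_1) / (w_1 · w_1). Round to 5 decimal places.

w1 = Pv₀ = (2·3 + 6·0 + 2·2; 4·3 + 4·0 + 6·2; 3·3 + 4·0 + 0·2) = (10, 24, 9)
Pw1 = (182, 190, 126)
w1·Pw1 = 10·182 + 24·190 + 9·126 = 7514; w1·w1 = 10·10 + 24·24 + 9·9 = 757
λ ≈ 7514/757 = 9.92602

9.92602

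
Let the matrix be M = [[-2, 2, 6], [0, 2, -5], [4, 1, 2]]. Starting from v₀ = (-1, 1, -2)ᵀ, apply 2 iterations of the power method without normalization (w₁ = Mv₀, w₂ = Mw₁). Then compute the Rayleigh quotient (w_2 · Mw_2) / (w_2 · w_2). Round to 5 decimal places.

3.82116

w1 = Mv₀ = (-8, 12, -7)
w2 = Mw1 = (-2, 59, -34)
Mw2 = (-82, 288, -17)
w2·Mw2 = (-2)·(-82) + 59·288 + (-34)·(-17) = 17734; w2·w2 = (-2)·(-2) + 59·59 + (-34)·(-34) = 4641
λ ≈ 17734/4641 = 3.82116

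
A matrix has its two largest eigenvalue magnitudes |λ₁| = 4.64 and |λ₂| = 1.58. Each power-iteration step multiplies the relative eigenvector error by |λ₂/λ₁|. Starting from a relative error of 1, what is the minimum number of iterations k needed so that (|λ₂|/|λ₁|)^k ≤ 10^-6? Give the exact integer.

13

|λ₂/λ₁| = 1.58/4.64 = 0.34052
Need k ≥ ln(10^-6) / ln(0.34052) = -13.8155 / -1.0773 ≈ 12.824
Smallest integer k satisfying the bound: 13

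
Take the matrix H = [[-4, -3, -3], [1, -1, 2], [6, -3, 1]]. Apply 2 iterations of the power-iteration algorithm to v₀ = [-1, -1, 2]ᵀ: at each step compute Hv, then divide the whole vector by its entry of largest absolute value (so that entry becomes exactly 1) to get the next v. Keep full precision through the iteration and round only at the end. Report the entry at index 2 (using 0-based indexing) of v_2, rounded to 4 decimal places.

0.5385

Hv0 = (1.00000, 4.00000, -1.00000); divide by 4.00000 → v1 = (0.25000, 1.00000, -0.25000)
Hv1 = (-3.25000, -1.25000, -1.75000); divide by -3.25000 → v2 = (1.00000, 0.38462, 0.53846)
Requested entry of v2: -7/-13 = 0.5385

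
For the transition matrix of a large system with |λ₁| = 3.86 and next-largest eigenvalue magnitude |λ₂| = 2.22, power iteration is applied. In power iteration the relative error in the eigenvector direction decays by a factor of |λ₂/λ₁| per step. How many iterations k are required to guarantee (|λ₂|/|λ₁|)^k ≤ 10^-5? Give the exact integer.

21

|λ₂/λ₁| = 2.22/3.86 = 0.57513
Need k ≥ ln(10^-5) / ln(0.57513) = -11.5129 / -0.5532 ≈ 20.813
Smallest integer k satisfying the bound: 21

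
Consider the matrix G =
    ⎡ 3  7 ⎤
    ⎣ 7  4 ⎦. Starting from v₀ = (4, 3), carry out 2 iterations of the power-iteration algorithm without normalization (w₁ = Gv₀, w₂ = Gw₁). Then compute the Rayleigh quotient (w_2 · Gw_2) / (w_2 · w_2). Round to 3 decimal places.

w1 = Gv₀ = (3·4 + 7·3; 7·4 + 4·3) = (33, 40)
w2 = Gw1 = (3·33 + 7·40; 7·33 + 4·40) = (379, 391)
Gw2 = (3874, 4217)
w2·Gw2 = 379·3874 + 391·4217 = 3117093; w2·w2 = 379·379 + 391·391 = 296522
λ ≈ 3117093/296522 = 10.512

λ ≈ 10.512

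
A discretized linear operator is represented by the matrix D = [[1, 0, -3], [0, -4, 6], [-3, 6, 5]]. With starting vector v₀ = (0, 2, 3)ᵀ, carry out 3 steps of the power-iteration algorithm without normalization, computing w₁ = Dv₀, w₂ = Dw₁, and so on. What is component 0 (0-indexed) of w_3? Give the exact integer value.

w1 = Dv₀ = (1·0 + 0·2 + (-3)·3; 0·0 + (-4)·2 + 6·3; (-3)·0 + 6·2 + 5·3) = (-9, 10, 27)
w2 = Dw1 = (1·(-9) + 0·10 + (-3)·27; 0·(-9) + (-4)·10 + 6·27; (-3)·(-9) + 6·10 + 5·27) = (-90, 122, 222)
w3 = Dw2 = (-756, 844, 2112)
The requested component of w3 is -756.

-756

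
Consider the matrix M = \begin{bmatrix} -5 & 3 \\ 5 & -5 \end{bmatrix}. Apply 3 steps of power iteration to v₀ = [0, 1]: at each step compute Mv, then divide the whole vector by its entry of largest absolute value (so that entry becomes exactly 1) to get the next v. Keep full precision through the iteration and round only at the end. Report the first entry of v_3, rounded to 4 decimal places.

-0.7714

Mv0 = (3.00000, -5.00000); divide by -5.00000 → v1 = (-0.60000, 1.00000)
Mv1 = (6.00000, -8.00000); divide by -8.00000 → v2 = (-0.75000, 1.00000)
Mv2 = (6.75000, -8.75000); divide by -8.75000 → v3 = (-0.77143, 1.00000)
Requested entry of v3: 270/-350 = -0.7714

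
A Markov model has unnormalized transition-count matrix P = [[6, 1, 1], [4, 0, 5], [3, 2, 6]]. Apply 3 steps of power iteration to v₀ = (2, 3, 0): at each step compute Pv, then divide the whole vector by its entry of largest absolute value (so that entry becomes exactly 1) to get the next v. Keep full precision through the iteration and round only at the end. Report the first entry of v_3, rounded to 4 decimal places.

0.6674

Pv0 = (15.00000, 8.00000, 12.00000); divide by 15.00000 → v1 = (1.00000, 0.53333, 0.80000)
Pv1 = (7.33333, 8.00000, 8.86667); divide by 8.86667 → v2 = (0.82707, 0.90226, 1.00000)
Pv2 = (6.86466, 8.30827, 10.28571); divide by 10.28571 → v3 = (0.66740, 0.80775, 1.00000)
Requested entry of v3: 913/1368 = 0.6674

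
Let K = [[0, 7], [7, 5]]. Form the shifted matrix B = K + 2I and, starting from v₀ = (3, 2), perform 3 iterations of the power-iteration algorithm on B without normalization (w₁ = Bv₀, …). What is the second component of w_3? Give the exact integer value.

B = K + 2I has rows (2, 7); (7, 7)
w1 = Bv₀ = (20, 35)
w2 = Bw1 = (285, 385)
w3 = Bw2 = (3265, 4690)
Requested component of w3: 4690

4690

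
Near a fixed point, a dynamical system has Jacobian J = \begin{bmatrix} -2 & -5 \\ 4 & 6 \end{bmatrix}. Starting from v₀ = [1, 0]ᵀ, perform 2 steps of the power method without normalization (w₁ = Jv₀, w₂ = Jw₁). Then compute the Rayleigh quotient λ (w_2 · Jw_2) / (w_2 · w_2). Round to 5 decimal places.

w1 = Jv₀ = ((-2)·1 + (-5)·0; 4·1 + 6·0) = (-2, 4)
w2 = Jw1 = ((-2)·(-2) + (-5)·4; 4·(-2) + 6·4) = (-16, 16)
Jw2 = (-48, 32)
w2·Jw2 = (-16)·(-48) + 16·32 = 1280; w2·w2 = (-16)·(-16) + 16·16 = 512
λ ≈ 1280/512 = 2.50000

λ ≈ 2.50000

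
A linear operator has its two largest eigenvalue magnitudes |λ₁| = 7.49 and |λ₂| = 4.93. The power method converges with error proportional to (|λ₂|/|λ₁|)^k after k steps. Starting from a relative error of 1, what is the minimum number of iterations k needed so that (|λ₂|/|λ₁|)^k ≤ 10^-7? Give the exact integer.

39

|λ₂/λ₁| = 4.93/7.49 = 0.65821
Need k ≥ ln(10^-7) / ln(0.65821) = -16.1181 / -0.4182 ≈ 38.539
Smallest integer k satisfying the bound: 39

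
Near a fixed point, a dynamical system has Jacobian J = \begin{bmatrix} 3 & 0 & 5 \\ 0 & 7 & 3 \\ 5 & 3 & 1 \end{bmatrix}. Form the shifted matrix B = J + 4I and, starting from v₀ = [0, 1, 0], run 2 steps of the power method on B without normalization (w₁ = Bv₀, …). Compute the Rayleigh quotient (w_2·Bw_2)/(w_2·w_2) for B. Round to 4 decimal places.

B = J + 4I has rows (7, 0, 5); (0, 11, 3); (5, 3, 5)
w1 = Bv₀ = (7·0 + 0·1 + 5·0; 0·0 + 11·1 + 3·0; 5·0 + 3·1 + 5·0) = (0, 11, 3)
w2 = Bw1 = (7·0 + 0·11 + 5·3; 0·0 + 11·11 + 3·3; 5·0 + 3·11 + 5·3) = (15, 130, 48)
Bw2 = (345, 1574, 705)
w2·Bw2 = 243635; w2·w2 = 19429; μ ≈ 243635/19429 = 12.5398

μ ≈ 12.5398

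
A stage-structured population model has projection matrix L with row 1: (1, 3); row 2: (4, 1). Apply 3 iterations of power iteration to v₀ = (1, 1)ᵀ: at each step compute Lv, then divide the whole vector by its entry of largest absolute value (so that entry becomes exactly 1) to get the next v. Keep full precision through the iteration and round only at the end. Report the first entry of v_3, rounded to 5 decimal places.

0.84536

Lv0 = (4.000000, 5.000000); divide by 5.000000 → v1 = (0.800000, 1.000000)
Lv1 = (3.800000, 4.200000); divide by 4.200000 → v2 = (0.904762, 1.000000)
Lv2 = (3.904762, 4.619048); divide by 4.619048 → v3 = (0.845361, 1.000000)
Requested entry of v3: 82/97 = 0.84536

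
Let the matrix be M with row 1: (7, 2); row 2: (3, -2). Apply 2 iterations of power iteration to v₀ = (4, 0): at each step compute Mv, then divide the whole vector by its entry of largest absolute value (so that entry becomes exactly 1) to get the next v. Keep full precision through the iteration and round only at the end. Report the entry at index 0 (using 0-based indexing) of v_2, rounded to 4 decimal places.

1.0000

Mv0 = (28.00000, 12.00000); divide by 28.00000 → v1 = (1.00000, 0.42857)
Mv1 = (7.85714, 2.14286); divide by 7.85714 → v2 = (1.00000, 0.27273)
Requested entry of v2: 220/220 = 1.0000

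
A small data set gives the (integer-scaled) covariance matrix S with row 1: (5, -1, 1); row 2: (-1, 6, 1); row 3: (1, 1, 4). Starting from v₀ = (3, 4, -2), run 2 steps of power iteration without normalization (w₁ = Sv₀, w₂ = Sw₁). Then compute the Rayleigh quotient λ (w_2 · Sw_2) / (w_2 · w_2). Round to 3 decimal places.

5.935

w1 = Sv₀ = (5·3 + (-1)·4 + 1·(-2); (-1)·3 + 6·4 + 1·(-2); 1·3 + 1·4 + 4·(-2)) = (9, 19, -1)
w2 = Sw1 = (5·9 + (-1)·19 + 1·(-1); (-1)·9 + 6·19 + 1·(-1); 1·9 + 1·19 + 4·(-1)) = (25, 104, 24)
Sw2 = (45, 623, 225)
w2·Sw2 = 25·45 + 104·623 + 24·225 = 71317; w2·w2 = 25·25 + 104·104 + 24·24 = 12017
λ ≈ 71317/12017 = 5.935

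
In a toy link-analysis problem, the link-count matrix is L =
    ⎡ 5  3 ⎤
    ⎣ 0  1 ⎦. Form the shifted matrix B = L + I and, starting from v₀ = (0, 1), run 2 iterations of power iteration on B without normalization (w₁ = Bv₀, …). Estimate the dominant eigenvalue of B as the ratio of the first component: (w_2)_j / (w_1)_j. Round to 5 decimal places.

μ ≈ 8.00000

B = L + I has rows (6, 3); (0, 2)
w1 = Bv₀ = (6·0 + 3·1; 0·0 + 2·1) = (3, 2)
w2 = Bw1 = (6·3 + 3·2; 0·3 + 2·2) = (24, 4)
Ratio: 24/3 = 8.00000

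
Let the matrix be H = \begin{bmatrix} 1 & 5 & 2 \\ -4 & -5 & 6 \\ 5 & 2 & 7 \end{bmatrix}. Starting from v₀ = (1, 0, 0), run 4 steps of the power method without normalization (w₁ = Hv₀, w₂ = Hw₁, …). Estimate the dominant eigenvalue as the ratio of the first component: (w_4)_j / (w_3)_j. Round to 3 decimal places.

w1 = Hv₀ = (1, -4, 5)
w2 = Hw1 = (-9, 46, 32)
w3 = Hw2 = (285, -2, 271)
w4 = Hw3 = (817, 496, 3318)
Ratio at component: 817 / 285 = 2.867

λ ≈ 2.867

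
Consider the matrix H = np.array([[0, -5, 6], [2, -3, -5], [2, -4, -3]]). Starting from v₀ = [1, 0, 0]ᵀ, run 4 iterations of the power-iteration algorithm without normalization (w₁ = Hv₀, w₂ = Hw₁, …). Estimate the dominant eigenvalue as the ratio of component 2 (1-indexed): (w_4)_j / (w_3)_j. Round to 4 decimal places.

w1 = Hv₀ = (0, 2, 2)
w2 = Hw1 = (2, -16, -14)
w3 = Hw2 = (-4, 122, 110)
w4 = Hw3 = (50, -924, -826)
Ratio at component: -924 / 122 = -7.5738

-7.5738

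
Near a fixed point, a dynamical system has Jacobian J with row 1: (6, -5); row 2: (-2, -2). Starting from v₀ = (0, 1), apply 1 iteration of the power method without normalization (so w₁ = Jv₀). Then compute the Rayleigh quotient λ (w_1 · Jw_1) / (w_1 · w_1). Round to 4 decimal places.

λ ≈ 2.4828

w1 = Jv₀ = (6·0 + (-5)·1; (-2)·0 + (-2)·1) = (-5, -2)
Jw1 = (-20, 14)
w1·Jw1 = (-5)·(-20) + (-2)·14 = 72; w1·w1 = (-5)·(-5) + (-2)·(-2) = 29
λ ≈ 72/29 = 2.4828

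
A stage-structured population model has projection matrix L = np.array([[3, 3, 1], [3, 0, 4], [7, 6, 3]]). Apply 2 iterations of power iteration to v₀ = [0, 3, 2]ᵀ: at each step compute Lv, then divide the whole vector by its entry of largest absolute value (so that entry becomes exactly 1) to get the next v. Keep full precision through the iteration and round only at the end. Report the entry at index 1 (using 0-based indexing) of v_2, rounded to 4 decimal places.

Lv0 = (11.00000, 8.00000, 24.00000); divide by 24.00000 → v1 = (0.45833, 0.33333, 1.00000)
Lv1 = (3.37500, 5.37500, 8.20833); divide by 8.20833 → v2 = (0.41117, 0.65482, 1.00000)
Requested entry of v2: 129/197 = 0.6548

0.6548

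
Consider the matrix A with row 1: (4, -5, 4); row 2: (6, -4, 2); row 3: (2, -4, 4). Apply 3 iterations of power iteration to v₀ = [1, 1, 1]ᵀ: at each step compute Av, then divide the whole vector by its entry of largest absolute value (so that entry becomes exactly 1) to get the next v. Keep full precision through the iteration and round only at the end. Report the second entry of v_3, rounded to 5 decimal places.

0.73684

Av0 = (3.000000, 4.000000, 2.000000); divide by 4.000000 → v1 = (0.750000, 1.000000, 0.500000)
Av1 = (0.000000, 1.500000, -0.500000); divide by 1.500000 → v2 = (0.000000, 1.000000, -0.333333)
Av2 = (-6.333333, -4.666667, -5.333333); divide by -6.333333 → v3 = (1.000000, 0.736842, 0.842105)
Requested entry of v3: -28/-38 = 0.73684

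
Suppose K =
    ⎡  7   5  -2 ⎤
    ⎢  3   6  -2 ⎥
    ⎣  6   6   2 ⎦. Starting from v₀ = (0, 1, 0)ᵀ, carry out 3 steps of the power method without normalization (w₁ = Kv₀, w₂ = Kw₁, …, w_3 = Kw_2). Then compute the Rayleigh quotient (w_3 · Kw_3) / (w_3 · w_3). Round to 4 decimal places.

w1 = Kv₀ = (5, 6, 6)
w2 = Kw1 = (53, 39, 78)
w3 = Kw2 = (410, 237, 708)
Kw3 = (2639, 1236, 5298)
w3·Kw3 = 410·2639 + 237·1236 + 708·5298 = 5125906; w3·w3 = 410·410 + 237·237 + 708·708 = 725533
λ ≈ 5125906/725533 = 7.0650

λ ≈ 7.0650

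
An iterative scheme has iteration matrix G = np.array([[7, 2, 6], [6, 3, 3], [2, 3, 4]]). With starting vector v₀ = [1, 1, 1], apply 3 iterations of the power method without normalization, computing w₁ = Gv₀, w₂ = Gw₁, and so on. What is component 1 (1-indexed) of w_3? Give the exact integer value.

w1 = Gv₀ = (15, 12, 9)
w2 = Gw1 = (183, 153, 102)
w3 = Gw2 = (2199, 1863, 1233)
The requested component of w3 is 2199.

2199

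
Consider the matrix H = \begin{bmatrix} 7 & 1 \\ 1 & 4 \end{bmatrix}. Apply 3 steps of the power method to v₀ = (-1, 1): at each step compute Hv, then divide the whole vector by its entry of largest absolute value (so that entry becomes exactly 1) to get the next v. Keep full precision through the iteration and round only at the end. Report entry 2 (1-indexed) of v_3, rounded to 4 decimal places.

Hv0 = (-6.00000, 3.00000); divide by -6.00000 → v1 = (1.00000, -0.50000)
Hv1 = (6.50000, -1.00000); divide by 6.50000 → v2 = (1.00000, -0.15385)
Hv2 = (6.84615, 0.38462); divide by 6.84615 → v3 = (1.00000, 0.05618)
Requested entry of v3: -15/-267 = 0.0562

0.0562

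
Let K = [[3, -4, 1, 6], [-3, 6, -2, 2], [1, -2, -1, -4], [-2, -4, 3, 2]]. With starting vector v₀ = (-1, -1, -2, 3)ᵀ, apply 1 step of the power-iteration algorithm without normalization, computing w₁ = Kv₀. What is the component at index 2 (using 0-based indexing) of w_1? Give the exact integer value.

w1 = Kv₀ = (3·(-1) + (-4)·(-1) + 1·(-2) + 6·3; (-3)·(-1) + 6·(-1) + (-2)·(-2) + 2·3; 1·(-1) + (-2)·(-1) + (-1)·(-2) + (-4)·3; (-2)·(-1) + (-4)·(-1) + 3·(-2) + 2·3) = (17, 7, -9, 6)
The requested component of w1 is -9.

-9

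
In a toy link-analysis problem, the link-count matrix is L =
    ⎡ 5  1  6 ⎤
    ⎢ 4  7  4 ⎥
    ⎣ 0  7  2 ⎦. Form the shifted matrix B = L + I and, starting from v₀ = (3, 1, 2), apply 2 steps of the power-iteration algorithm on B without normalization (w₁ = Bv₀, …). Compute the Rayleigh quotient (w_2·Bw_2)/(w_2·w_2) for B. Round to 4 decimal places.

μ ≈ 13.2683

B = L + I has rows (6, 1, 6); (4, 8, 4); (0, 7, 3)
w1 = Bv₀ = (6·3 + 1·1 + 6·2; 4·3 + 8·1 + 4·2; 0·3 + 7·1 + 3·2) = (31, 28, 13)
w2 = Bw1 = (6·31 + 1·28 + 6·13; 4·31 + 8·28 + 4·13; 0·31 + 7·28 + 3·13) = (292, 400, 235)
Bw2 = (3562, 5308, 3505)
w2·Bw2 = 3986979; w2·w2 = 300489; μ ≈ 3986979/300489 = 13.2683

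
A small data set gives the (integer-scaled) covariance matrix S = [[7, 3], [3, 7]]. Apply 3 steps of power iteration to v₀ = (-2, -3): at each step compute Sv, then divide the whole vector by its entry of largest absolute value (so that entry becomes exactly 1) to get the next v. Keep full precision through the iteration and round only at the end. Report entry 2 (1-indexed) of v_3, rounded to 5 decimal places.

Sv0 = (-23.000000, -27.000000); divide by -27.000000 → v1 = (0.851852, 1.000000)
Sv1 = (8.962963, 9.555556); divide by 9.555556 → v2 = (0.937984, 1.000000)
Sv2 = (9.565891, 9.813953); divide by 9.813953 → v3 = (0.974724, 1.000000)
Requested entry of v3: -2532/-2532 = 1.00000

1.00000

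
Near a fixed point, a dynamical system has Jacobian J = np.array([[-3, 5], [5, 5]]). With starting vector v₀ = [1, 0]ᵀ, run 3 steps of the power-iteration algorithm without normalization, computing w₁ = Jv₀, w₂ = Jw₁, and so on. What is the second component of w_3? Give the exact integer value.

w1 = Jv₀ = ((-3)·1 + 5·0; 5·1 + 5·0) = (-3, 5)
w2 = Jw1 = ((-3)·(-3) + 5·5; 5·(-3) + 5·5) = (34, 10)
w3 = Jw2 = (-52, 220)
The requested component of w3 is 220.

220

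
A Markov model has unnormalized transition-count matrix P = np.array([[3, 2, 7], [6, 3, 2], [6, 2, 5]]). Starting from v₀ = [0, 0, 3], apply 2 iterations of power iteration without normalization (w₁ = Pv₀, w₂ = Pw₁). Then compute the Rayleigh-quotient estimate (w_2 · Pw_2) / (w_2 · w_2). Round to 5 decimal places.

12.14402

w1 = Pv₀ = (21, 6, 15)
w2 = Pw1 = (180, 174, 213)
Pw2 = (2379, 2028, 2493)
w2·Pw2 = 180·2379 + 174·2028 + 213·2493 = 1312101; w2·w2 = 180·180 + 174·174 + 213·213 = 108045
λ ≈ 1312101/108045 = 12.14402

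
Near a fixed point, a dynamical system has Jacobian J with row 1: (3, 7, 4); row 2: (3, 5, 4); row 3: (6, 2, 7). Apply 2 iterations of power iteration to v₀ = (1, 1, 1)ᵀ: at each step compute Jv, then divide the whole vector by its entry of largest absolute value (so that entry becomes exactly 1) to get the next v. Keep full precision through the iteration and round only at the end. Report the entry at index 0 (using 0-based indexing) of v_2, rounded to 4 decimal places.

0.8732

Jv0 = (14.00000, 12.00000, 15.00000); divide by 15.00000 → v1 = (0.93333, 0.80000, 1.00000)
Jv1 = (12.40000, 10.80000, 14.20000); divide by 14.20000 → v2 = (0.87324, 0.76056, 1.00000)
Requested entry of v2: 186/213 = 0.8732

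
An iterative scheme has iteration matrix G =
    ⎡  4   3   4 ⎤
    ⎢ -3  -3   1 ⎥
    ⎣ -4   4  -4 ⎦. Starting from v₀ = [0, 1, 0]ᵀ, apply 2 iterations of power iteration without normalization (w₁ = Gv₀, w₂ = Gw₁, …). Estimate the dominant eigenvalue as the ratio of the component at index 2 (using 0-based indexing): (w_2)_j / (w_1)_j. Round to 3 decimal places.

w1 = Gv₀ = (4·0 + 3·1 + 4·0; (-3)·0 + (-3)·1 + 1·0; (-4)·0 + 4·1 + (-4)·0) = (3, -3, 4)
w2 = Gw1 = (4·3 + 3·(-3) + 4·4; (-3)·3 + (-3)·(-3) + 1·4; (-4)·3 + 4·(-3) + (-4)·4) = (19, 4, -40)
Ratio at component: -40 / 4 = -10.000

-10.000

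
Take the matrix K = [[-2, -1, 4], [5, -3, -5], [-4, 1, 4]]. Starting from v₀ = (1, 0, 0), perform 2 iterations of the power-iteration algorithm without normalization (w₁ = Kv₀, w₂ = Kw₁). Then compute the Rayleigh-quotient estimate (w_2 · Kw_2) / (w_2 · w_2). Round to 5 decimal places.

w1 = Kv₀ = ((-2)·1 + (-1)·0 + 4·0; 5·1 + (-3)·0 + (-5)·0; (-4)·1 + 1·0 + 4·0) = (-2, 5, -4)
w2 = Kw1 = ((-2)·(-2) + (-1)·5 + 4·(-4); 5·(-2) + (-3)·5 + (-5)·(-4); (-4)·(-2) + 1·5 + 4·(-4)) = (-17, -5, -3)
Kw2 = (27, -55, 51)
w2·Kw2 = (-17)·27 + (-5)·(-55) + (-3)·51 = -337; w2·w2 = (-17)·(-17) + (-5)·(-5) + (-3)·(-3) = 323
λ ≈ -337/323 = -1.04334

λ ≈ -1.04334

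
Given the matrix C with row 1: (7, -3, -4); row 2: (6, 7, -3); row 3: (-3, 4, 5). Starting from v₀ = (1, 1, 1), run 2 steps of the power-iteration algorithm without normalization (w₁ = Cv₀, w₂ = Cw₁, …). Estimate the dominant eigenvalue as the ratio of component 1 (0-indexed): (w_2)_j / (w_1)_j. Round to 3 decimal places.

5.200

w1 = Cv₀ = (0, 10, 6)
w2 = Cw1 = (-54, 52, 70)
Ratio at component: 52 / 10 = 5.200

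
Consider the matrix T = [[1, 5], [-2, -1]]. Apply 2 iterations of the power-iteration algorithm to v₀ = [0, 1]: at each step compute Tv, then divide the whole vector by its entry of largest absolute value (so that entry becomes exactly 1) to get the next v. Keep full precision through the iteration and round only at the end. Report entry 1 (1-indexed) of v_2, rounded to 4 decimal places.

Tv0 = (5.00000, -1.00000); divide by 5.00000 → v1 = (1.00000, -0.20000)
Tv1 = (0.00000, -1.80000); divide by -1.80000 → v2 = (0.00000, 1.00000)
Requested entry of v2: 0/-9 = 0.0000

0.0000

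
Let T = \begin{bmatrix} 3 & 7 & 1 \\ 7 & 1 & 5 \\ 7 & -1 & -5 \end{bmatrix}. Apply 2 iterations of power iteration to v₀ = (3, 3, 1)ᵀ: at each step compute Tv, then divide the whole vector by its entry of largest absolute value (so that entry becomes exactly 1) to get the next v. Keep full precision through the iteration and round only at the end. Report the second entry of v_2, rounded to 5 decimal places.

Tv0 = (31.000000, 29.000000, 13.000000); divide by 31.000000 → v1 = (1.000000, 0.935484, 0.419355)
Tv1 = (9.967742, 10.032258, 3.967742); divide by 10.032258 → v2 = (0.993569, 1.000000, 0.395498)
Requested entry of v2: 311/311 = 1.00000

1.00000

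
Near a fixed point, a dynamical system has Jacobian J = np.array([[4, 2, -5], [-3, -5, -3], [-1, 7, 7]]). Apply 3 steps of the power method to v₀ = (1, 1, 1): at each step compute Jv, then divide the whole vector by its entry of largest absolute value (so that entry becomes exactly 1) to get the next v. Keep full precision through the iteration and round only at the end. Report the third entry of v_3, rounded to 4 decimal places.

Jv0 = (1.00000, -11.00000, 13.00000); divide by 13.00000 → v1 = (0.07692, -0.84615, 1.00000)
Jv1 = (-6.38462, 1.00000, 1.00000); divide by -6.38462 → v2 = (1.00000, -0.15663, -0.15663)
Jv2 = (4.46988, -1.74699, -3.19277); divide by 4.46988 → v3 = (1.00000, -0.39084, -0.71429)
Requested entry of v3: 265/-371 = -0.7143

-0.7143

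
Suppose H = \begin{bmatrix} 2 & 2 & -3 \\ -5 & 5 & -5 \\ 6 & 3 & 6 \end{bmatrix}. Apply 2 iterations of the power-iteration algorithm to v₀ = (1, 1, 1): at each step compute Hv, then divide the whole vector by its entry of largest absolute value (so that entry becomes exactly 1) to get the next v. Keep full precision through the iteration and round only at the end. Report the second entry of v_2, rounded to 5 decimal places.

Hv0 = (1.000000, -5.000000, 15.000000); divide by 15.000000 → v1 = (0.066667, -0.333333, 1.000000)
Hv1 = (-3.533333, -7.000000, 5.400000); divide by -7.000000 → v2 = (0.504762, 1.000000, -0.771429)
Requested entry of v2: -105/-105 = 1.00000

1.00000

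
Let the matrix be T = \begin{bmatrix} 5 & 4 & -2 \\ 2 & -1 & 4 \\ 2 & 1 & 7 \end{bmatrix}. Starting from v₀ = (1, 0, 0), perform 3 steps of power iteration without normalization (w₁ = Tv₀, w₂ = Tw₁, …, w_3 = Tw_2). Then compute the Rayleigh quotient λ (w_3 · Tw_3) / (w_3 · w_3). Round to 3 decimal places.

w1 = Tv₀ = (5·1 + 4·0 + (-2)·0; 2·1 + (-1)·0 + 4·0; 2·1 + 1·0 + 7·0) = (5, 2, 2)
w2 = Tw1 = (5·5 + 4·2 + (-2)·2; 2·5 + (-1)·2 + 4·2; 2·5 + 1·2 + 7·2) = (29, 16, 26)
w3 = Tw2 = (157, 146, 256)
Tw3 = (857, 1192, 2252)
w3·Tw3 = 157·857 + 146·1192 + 256·2252 = 885093; w3·w3 = 157·157 + 146·146 + 256·256 = 111501
λ ≈ 885093/111501 = 7.938

λ ≈ 7.938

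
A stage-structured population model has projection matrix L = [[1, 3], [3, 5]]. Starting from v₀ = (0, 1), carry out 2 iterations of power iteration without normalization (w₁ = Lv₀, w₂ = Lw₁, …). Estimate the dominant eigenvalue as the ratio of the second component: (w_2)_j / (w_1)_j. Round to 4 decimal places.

λ ≈ 6.8000

w1 = Lv₀ = (1·0 + 3·1; 3·0 + 5·1) = (3, 5)
w2 = Lw1 = (1·3 + 3·5; 3·3 + 5·5) = (18, 34)
Ratio at component: 34 / 5 = 6.8000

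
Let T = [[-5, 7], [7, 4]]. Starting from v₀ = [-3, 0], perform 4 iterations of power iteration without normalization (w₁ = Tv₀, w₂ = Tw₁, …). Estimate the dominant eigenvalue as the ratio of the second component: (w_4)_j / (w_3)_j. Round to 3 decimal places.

-1.986

w1 = Tv₀ = ((-5)·(-3) + 7·0; 7·(-3) + 4·0) = (15, -21)
w2 = Tw1 = ((-5)·15 + 7·(-21); 7·15 + 4·(-21)) = (-222, 21)
w3 = Tw2 = (1257, -1470)
w4 = Tw3 = (-16575, 2919)
Ratio at component: 2919 / -1470 = -1.986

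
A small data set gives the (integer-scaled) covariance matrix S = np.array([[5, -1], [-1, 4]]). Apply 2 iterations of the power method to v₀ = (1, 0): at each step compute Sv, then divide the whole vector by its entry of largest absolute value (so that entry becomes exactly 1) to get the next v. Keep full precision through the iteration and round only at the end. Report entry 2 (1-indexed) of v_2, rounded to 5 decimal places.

-0.34615

Sv0 = (5.000000, -1.000000); divide by 5.000000 → v1 = (1.000000, -0.200000)
Sv1 = (5.200000, -1.800000); divide by 5.200000 → v2 = (1.000000, -0.346154)
Requested entry of v2: -9/26 = -0.34615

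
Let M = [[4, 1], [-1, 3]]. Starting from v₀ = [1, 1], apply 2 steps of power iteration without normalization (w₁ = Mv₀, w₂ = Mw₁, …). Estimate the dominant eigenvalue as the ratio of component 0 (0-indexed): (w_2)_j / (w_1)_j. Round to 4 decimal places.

w1 = Mv₀ = (5, 2)
w2 = Mw1 = (22, 1)
Ratio at component: 22 / 5 = 4.4000

4.4000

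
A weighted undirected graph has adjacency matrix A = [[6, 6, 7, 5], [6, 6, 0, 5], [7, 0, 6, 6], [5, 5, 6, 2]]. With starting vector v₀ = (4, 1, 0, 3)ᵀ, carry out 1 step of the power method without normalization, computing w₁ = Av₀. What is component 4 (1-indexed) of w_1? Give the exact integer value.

w1 = Av₀ = (6·4 + 6·1 + 7·0 + 5·3; 6·4 + 6·1 + 0·0 + 5·3; 7·4 + 0·1 + 6·0 + 6·3; 5·4 + 5·1 + 6·0 + 2·3) = (45, 45, 46, 31)
The requested component of w1 is 31.

31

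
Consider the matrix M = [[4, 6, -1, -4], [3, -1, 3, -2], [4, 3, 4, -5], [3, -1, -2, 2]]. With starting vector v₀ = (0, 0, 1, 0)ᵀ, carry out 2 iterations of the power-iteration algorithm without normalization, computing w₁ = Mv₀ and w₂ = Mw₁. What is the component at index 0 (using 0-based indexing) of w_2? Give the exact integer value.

w1 = Mv₀ = (-1, 3, 4, -2)
w2 = Mw1 = (18, 10, 31, -18)
The requested component of w2 is 18.

18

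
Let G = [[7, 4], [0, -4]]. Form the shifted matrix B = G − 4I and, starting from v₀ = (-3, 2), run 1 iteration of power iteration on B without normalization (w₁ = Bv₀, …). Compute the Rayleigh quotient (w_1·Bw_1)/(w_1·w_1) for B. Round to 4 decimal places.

B = G − 4I has rows (3, 4); (0, -8)
w1 = Bv₀ = (-1, -16)
Bw1 = (-67, 128)
w1·Bw1 = -1981; w1·w1 = 257; μ ≈ -1981/257 = -7.7082

-7.7082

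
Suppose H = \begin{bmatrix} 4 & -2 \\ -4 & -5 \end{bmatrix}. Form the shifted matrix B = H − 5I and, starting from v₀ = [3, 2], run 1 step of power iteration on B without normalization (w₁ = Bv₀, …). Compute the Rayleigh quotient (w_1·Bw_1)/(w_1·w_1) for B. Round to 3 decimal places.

B = H − 5I has rows (-1, -2); (-4, -10)
w1 = Bv₀ = ((-1)·3 + (-2)·2; (-4)·3 + (-10)·2) = (-7, -32)
Bw1 = (71, 348)
w1·Bw1 = -11633; w1·w1 = 1073; μ ≈ -11633/1073 = -10.842

μ ≈ -10.842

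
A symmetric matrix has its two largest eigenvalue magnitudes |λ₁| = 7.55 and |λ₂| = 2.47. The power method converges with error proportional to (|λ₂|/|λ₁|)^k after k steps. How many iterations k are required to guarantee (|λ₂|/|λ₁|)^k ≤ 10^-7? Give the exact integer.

|λ₂/λ₁| = 2.47/7.55 = 0.32715
Need k ≥ ln(10^-7) / ln(0.32715) = -16.1181 / -1.1173 ≈ 14.426
Smallest integer k satisfying the bound: 15

15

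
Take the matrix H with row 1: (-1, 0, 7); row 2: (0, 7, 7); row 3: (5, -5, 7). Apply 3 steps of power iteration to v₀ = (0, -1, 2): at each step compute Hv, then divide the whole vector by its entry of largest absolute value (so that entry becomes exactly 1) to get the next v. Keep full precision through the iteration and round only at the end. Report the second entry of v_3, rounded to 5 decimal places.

1.00000

Hv0 = (14.000000, 7.000000, 19.000000); divide by 19.000000 → v1 = (0.736842, 0.368421, 1.000000)
Hv1 = (6.263158, 9.578947, 8.842105); divide by 9.578947 → v2 = (0.653846, 1.000000, 0.923077)
Hv2 = (5.807692, 13.461538, 4.730769); divide by 13.461538 → v3 = (0.431429, 1.000000, 0.351429)
Requested entry of v3: 2450/2450 = 1.00000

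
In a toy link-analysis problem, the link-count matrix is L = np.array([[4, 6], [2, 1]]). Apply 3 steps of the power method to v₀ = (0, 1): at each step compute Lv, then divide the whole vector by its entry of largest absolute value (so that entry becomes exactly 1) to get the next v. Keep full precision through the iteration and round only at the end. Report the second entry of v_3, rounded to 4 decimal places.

0.3687

Lv0 = (6.00000, 1.00000); divide by 6.00000 → v1 = (1.00000, 0.16667)
Lv1 = (5.00000, 2.16667); divide by 5.00000 → v2 = (1.00000, 0.43333)
Lv2 = (6.60000, 2.43333); divide by 6.60000 → v3 = (1.00000, 0.36869)
Requested entry of v3: 73/198 = 0.3687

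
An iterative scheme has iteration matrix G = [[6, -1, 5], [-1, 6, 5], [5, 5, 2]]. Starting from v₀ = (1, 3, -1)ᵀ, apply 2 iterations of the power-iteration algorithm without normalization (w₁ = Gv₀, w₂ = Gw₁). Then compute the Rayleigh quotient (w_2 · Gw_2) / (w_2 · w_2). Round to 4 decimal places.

λ ≈ 9.7924

w1 = Gv₀ = (-2, 12, 18)
w2 = Gw1 = (66, 164, 86)
Gw2 = (662, 1348, 1322)
w2·Gw2 = 66·662 + 164·1348 + 86·1322 = 378456; w2·w2 = 66·66 + 164·164 + 86·86 = 38648
λ ≈ 378456/38648 = 9.7924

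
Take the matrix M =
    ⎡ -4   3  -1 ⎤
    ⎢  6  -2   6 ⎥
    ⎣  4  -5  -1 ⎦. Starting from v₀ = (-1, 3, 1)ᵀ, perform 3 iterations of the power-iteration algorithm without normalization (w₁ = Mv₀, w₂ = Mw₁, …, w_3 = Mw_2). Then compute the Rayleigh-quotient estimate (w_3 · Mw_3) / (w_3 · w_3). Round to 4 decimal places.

-2.6254

w1 = Mv₀ = ((-4)·(-1) + 3·3 + (-1)·1; 6·(-1) + (-2)·3 + 6·1; 4·(-1) + (-5)·3 + (-1)·1) = (12, -6, -20)
w2 = Mw1 = ((-4)·12 + 3·(-6) + (-1)·(-20); 6·12 + (-2)·(-6) + 6·(-20); 4·12 + (-5)·(-6) + (-1)·(-20)) = (-46, -36, 98)
w3 = Mw2 = (-22, 384, -102)
Mw3 = (1342, -1512, -1906)
w3·Mw3 = (-22)·1342 + 384·(-1512) + (-102)·(-1906) = -415720; w3·w3 = (-22)·(-22) + 384·384 + (-102)·(-102) = 158344
λ ≈ -415720/158344 = -2.6254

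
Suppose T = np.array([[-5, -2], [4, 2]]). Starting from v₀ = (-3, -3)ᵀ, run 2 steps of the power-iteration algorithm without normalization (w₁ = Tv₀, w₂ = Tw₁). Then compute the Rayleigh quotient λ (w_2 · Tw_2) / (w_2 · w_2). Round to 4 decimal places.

-3.6548

w1 = Tv₀ = ((-5)·(-3) + (-2)·(-3); 4·(-3) + 2·(-3)) = (21, -18)
w2 = Tw1 = ((-5)·21 + (-2)·(-18); 4·21 + 2·(-18)) = (-69, 48)
Tw2 = (249, -180)
w2·Tw2 = (-69)·249 + 48·(-180) = -25821; w2·w2 = (-69)·(-69) + 48·48 = 7065
λ ≈ -25821/7065 = -3.6548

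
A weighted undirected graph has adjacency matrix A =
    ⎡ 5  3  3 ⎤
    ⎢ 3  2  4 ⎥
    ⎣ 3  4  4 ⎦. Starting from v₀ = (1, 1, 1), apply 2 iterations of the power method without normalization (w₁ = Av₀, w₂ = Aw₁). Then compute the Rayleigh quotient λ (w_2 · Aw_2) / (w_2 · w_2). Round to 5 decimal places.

λ ≈ 10.41295

w1 = Av₀ = (5·1 + 3·1 + 3·1; 3·1 + 2·1 + 4·1; 3·1 + 4·1 + 4·1) = (11, 9, 11)
w2 = Aw1 = (5·11 + 3·9 + 3·11; 3·11 + 2·9 + 4·11; 3·11 + 4·9 + 4·11) = (115, 95, 113)
Aw2 = (1199, 987, 1177)
w2·Aw2 = 115·1199 + 95·987 + 113·1177 = 364651; w2·w2 = 115·115 + 95·95 + 113·113 = 35019
λ ≈ 364651/35019 = 10.41295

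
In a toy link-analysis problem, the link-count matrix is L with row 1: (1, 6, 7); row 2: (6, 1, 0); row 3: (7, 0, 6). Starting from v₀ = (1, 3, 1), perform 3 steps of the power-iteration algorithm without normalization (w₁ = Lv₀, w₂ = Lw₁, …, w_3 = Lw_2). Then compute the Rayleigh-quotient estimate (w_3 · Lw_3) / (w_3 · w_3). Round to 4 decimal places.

w1 = Lv₀ = (1·1 + 6·3 + 7·1; 6·1 + 1·3 + 0·1; 7·1 + 0·3 + 6·1) = (26, 9, 13)
w2 = Lw1 = (1·26 + 6·9 + 7·13; 6·26 + 1·9 + 0·13; 7·26 + 0·9 + 6·13) = (171, 165, 260)
w3 = Lw2 = (2981, 1191, 2757)
Lw3 = (29426, 19077, 37409)
w3·Lw3 = 2981·29426 + 1191·19077 + 2757·37409 = 213576226; w3·w3 = 2981·2981 + 1191·1191 + 2757·2757 = 17905891
λ ≈ 213576226/17905891 = 11.9277

λ ≈ 11.9277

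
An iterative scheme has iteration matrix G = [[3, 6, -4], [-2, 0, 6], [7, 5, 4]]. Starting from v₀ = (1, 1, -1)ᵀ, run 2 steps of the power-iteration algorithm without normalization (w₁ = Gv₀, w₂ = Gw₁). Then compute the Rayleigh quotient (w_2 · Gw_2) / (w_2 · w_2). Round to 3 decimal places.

4.293

w1 = Gv₀ = (13, -8, 8)
w2 = Gw1 = (-41, 22, 83)
Gw2 = (-323, 580, 155)
w2·Gw2 = (-41)·(-323) + 22·580 + 83·155 = 38868; w2·w2 = (-41)·(-41) + 22·22 + 83·83 = 9054
λ ≈ 38868/9054 = 4.293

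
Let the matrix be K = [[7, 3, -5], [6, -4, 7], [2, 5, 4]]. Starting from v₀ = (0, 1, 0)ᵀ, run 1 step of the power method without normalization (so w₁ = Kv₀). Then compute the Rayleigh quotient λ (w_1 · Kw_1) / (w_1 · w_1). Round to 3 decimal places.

w1 = Kv₀ = (7·0 + 3·1 + (-5)·0; 6·0 + (-4)·1 + 7·0; 2·0 + 5·1 + 4·0) = (3, -4, 5)
Kw1 = (-16, 69, 6)
w1·Kw1 = 3·(-16) + (-4)·69 + 5·6 = -294; w1·w1 = 3·3 + (-4)·(-4) + 5·5 = 50
λ ≈ -294/50 = -5.880

-5.880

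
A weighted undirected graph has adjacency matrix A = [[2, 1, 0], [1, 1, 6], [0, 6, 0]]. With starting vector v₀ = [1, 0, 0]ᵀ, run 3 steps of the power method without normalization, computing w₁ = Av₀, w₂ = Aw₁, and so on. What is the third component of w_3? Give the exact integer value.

18

w1 = Av₀ = (2·1 + 1·0 + 0·0; 1·1 + 1·0 + 6·0; 0·1 + 6·0 + 0·0) = (2, 1, 0)
w2 = Aw1 = (2·2 + 1·1 + 0·0; 1·2 + 1·1 + 6·0; 0·2 + 6·1 + 0·0) = (5, 3, 6)
w3 = Aw2 = (13, 44, 18)
The requested component of w3 is 18.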